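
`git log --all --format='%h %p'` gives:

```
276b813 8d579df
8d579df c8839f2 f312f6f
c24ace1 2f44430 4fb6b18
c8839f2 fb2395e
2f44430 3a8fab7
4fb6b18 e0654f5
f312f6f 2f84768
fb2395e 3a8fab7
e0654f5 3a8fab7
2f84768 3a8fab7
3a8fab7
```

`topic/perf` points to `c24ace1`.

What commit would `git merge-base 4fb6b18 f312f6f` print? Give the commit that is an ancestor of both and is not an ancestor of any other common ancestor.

3a8fab7

Ancestors of 4fb6b18: {3a8fab7, 4fb6b18, e0654f5}.
Ancestors of f312f6f: {2f84768, 3a8fab7, f312f6f}.
Common ancestors: {3a8fab7}.
The only common ancestor is 3a8fab7, so it is the merge base.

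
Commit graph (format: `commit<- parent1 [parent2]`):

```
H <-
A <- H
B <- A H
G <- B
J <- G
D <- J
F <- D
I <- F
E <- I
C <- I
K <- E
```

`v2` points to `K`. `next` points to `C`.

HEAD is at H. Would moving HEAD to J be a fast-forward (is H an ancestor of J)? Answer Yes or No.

A fast-forward from H to J is possible iff H is an ancestor of J.
Ancestors of J: {A, B, G, H, J}.
H is among them, so fast-forward is possible.

Yes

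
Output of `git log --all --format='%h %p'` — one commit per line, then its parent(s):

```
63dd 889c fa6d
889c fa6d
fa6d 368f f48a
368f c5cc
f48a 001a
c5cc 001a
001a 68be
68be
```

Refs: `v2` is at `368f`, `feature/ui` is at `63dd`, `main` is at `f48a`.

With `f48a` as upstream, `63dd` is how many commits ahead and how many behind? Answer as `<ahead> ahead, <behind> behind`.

Reachable from 63dd: {001a, 368f, 63dd, 68be, 889c, c5cc, f48a, fa6d}.
Reachable from f48a: {001a, 68be, f48a}.
Only in 63dd's history (ahead): {368f, 63dd, 889c, c5cc, fa6d} — 5.
Only in f48a's history (behind): {} — 0.

5 ahead, 0 behind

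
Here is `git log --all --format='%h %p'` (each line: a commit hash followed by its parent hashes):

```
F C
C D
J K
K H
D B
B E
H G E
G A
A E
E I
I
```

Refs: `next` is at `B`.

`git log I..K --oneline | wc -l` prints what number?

5

Reachable from K: {A, E, G, H, I, K}.
Reachable from I: {I}.
In K's history but not I's: {A, E, G, H, K} — 5 commits.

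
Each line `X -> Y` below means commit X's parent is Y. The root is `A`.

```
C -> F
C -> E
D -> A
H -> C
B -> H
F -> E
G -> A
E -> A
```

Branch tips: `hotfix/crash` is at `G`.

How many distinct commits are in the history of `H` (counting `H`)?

5

Walking parent pointers from H: reachable set = {A, C, E, F, H}.
That is 5 commits.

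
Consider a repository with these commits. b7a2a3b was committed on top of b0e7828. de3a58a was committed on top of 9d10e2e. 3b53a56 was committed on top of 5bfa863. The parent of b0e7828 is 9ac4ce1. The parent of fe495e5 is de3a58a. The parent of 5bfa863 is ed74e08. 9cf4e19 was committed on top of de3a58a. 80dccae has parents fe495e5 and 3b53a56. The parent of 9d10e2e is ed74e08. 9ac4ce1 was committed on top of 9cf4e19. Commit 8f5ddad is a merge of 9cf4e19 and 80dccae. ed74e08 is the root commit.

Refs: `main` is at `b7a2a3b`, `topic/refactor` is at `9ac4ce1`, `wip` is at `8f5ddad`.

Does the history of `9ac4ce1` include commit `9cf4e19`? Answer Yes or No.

Ancestors of 9ac4ce1 (commits reachable by following parents): {9ac4ce1, 9cf4e19, 9d10e2e, de3a58a, ed74e08}.
9cf4e19 is in that set, so it is an ancestor of 9ac4ce1.

Yes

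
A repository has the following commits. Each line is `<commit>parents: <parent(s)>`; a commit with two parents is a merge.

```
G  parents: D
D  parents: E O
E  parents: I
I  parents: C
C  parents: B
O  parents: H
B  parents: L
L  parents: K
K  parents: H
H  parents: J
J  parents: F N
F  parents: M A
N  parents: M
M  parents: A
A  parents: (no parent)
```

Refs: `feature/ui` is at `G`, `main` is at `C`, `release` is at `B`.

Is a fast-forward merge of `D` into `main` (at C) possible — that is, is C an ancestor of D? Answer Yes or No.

Yes

A fast-forward from C to D is possible iff C is an ancestor of D.
Ancestors of D: {A, B, C, D, E, F, H, I, J, K, L, M, N, O}.
C is among them, so fast-forward is possible.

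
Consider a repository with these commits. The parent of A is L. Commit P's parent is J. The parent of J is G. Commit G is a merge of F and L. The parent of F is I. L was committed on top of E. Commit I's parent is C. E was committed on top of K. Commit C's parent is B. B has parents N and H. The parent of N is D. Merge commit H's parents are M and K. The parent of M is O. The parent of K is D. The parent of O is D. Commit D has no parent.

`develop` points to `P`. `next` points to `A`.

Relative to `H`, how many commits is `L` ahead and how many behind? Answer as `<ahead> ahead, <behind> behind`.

2 ahead, 3 behind

Reachable from L: {D, E, K, L}.
Reachable from H: {D, H, K, M, O}.
Only in L's history (ahead): {E, L} — 2.
Only in H's history (behind): {H, M, O} — 3.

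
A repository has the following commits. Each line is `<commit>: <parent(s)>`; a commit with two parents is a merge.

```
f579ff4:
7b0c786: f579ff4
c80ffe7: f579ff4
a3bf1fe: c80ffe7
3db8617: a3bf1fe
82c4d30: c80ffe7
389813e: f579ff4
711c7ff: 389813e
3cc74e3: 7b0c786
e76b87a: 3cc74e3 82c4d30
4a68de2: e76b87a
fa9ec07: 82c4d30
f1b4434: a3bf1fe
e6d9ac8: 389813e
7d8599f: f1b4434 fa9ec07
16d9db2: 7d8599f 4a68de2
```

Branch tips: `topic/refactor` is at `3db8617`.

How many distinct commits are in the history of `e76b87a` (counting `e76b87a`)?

6

Walking parent pointers from e76b87a: reachable set = {3cc74e3, 7b0c786, 82c4d30, c80ffe7, e76b87a, f579ff4}.
That is 6 commits.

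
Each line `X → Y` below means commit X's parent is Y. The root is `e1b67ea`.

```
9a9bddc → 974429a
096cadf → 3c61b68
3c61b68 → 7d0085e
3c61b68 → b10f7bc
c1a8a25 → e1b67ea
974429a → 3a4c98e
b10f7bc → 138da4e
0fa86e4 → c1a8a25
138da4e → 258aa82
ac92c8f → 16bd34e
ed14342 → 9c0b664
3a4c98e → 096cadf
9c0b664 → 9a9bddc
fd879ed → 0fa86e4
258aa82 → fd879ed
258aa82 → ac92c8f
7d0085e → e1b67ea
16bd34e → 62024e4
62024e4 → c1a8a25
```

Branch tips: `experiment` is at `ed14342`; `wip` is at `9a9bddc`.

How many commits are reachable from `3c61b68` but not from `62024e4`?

9

Reachable from 3c61b68: {0fa86e4, 138da4e, 16bd34e, 258aa82, 3c61b68, 62024e4, 7d0085e, ac92c8f, b10f7bc, c1a8a25, e1b67ea, fd879ed}.
Reachable from 62024e4: {62024e4, c1a8a25, e1b67ea}.
In 3c61b68's history but not 62024e4's: {0fa86e4, 138da4e, 16bd34e, 258aa82, 3c61b68, 7d0085e, ac92c8f, b10f7bc, fd879ed} — 9 commits.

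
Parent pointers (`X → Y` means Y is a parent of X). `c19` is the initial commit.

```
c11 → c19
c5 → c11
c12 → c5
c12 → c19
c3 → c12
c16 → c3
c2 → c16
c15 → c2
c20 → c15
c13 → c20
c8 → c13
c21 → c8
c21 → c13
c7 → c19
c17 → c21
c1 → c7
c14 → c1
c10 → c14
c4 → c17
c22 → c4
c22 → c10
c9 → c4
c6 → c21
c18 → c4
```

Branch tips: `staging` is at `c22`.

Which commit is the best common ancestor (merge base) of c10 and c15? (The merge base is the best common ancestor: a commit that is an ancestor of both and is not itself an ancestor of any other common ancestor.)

Ancestors of c10: {c1, c10, c14, c19, c7}.
Ancestors of c15: {c11, c12, c15, c16, c19, c2, c3, c5}.
Common ancestors: {c19}.
The only common ancestor is c19, so it is the merge base.

c19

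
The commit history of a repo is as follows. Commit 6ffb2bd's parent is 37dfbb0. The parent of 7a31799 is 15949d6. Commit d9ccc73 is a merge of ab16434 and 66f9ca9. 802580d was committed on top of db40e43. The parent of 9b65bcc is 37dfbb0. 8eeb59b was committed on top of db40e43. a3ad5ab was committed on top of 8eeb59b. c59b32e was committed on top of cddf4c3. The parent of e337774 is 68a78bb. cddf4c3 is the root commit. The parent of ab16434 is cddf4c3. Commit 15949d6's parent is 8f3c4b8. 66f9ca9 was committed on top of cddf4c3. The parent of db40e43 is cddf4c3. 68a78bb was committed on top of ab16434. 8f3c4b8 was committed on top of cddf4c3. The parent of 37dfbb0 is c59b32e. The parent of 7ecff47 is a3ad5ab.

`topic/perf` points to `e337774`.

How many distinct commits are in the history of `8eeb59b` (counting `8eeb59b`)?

3

Walking parent pointers from 8eeb59b: reachable set = {8eeb59b, cddf4c3, db40e43}.
That is 3 commits.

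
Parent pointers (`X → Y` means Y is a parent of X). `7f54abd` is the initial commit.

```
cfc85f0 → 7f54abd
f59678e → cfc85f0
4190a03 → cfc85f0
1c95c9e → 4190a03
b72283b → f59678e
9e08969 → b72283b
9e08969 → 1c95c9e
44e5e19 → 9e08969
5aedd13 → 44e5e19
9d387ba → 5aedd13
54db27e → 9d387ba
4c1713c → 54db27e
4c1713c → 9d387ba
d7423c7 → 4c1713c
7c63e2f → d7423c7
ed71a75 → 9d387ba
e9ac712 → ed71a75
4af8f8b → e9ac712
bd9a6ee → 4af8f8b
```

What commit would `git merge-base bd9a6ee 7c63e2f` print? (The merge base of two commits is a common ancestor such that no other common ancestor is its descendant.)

Ancestors of bd9a6ee: {1c95c9e, 4190a03, 44e5e19, 4af8f8b, 5aedd13, 7f54abd, 9d387ba, 9e08969, b72283b, bd9a6ee, cfc85f0, e9ac712, ed71a75, f59678e}.
Ancestors of 7c63e2f: {1c95c9e, 4190a03, 44e5e19, 4c1713c, 54db27e, 5aedd13, 7c63e2f, 7f54abd, 9d387ba, 9e08969, b72283b, cfc85f0, d7423c7, f59678e}.
Common ancestors: {1c95c9e, 4190a03, 44e5e19, 5aedd13, 7f54abd, 9d387ba, 9e08969, b72283b, cfc85f0, f59678e}.
Among these, 9d387ba is not an ancestor of any other common ancestor — it is the merge base.

9d387ba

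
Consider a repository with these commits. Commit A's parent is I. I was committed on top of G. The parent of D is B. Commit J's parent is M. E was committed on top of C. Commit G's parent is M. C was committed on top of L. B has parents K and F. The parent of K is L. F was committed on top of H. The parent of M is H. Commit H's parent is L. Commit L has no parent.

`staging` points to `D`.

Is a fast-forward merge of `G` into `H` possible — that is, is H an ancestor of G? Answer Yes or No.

Yes

A fast-forward from H to G is possible iff H is an ancestor of G.
Ancestors of G: {G, H, L, M}.
H is among them, so fast-forward is possible.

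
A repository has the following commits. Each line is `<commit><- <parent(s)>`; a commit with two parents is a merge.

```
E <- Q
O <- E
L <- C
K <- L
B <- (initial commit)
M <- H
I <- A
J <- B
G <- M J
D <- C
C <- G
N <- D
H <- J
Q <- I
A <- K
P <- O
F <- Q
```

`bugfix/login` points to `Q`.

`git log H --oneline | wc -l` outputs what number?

Walking parent pointers from H: reachable set = {B, H, J}.
That is 3 commits.

3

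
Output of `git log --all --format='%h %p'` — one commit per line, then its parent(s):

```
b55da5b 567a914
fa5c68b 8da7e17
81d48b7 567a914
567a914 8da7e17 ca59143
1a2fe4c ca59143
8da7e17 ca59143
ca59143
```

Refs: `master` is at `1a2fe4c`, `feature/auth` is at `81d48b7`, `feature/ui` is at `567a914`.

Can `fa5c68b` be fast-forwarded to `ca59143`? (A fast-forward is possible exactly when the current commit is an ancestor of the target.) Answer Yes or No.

A fast-forward from fa5c68b to ca59143 is possible iff fa5c68b is an ancestor of ca59143.
Ancestors of ca59143: {ca59143}.
fa5c68b is not among them, so fast-forward is not possible.

No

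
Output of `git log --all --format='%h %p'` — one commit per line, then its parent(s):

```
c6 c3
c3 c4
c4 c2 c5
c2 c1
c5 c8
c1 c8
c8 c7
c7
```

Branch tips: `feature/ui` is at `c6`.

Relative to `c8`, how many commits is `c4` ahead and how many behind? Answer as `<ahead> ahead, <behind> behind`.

Reachable from c4: {c1, c2, c4, c5, c7, c8}.
Reachable from c8: {c7, c8}.
Only in c4's history (ahead): {c1, c2, c4, c5} — 4.
Only in c8's history (behind): {} — 0.

4 ahead, 0 behind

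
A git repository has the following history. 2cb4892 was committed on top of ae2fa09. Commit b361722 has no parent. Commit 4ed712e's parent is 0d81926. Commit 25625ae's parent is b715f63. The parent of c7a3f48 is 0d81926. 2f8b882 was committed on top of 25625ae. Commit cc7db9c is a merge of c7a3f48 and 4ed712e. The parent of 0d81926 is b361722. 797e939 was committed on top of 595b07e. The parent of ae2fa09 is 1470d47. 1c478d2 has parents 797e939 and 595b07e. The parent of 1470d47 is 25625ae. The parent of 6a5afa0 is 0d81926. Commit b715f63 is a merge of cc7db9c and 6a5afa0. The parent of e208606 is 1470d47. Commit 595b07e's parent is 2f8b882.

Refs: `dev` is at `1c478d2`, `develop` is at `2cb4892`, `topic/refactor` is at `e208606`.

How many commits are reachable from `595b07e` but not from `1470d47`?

Reachable from 595b07e: {0d81926, 25625ae, 2f8b882, 4ed712e, 595b07e, 6a5afa0, b361722, b715f63, c7a3f48, cc7db9c}.
Reachable from 1470d47: {0d81926, 1470d47, 25625ae, 4ed712e, 6a5afa0, b361722, b715f63, c7a3f48, cc7db9c}.
In 595b07e's history but not 1470d47's: {2f8b882, 595b07e} — 2 commits.

2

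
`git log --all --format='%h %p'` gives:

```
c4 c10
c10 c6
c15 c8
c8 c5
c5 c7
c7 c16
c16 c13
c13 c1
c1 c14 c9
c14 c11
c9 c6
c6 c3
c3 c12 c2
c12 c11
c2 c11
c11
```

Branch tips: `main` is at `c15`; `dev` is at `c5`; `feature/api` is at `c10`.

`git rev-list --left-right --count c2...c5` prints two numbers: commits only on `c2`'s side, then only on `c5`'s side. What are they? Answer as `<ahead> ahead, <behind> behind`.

Reachable from c2: {c11, c2}.
Reachable from c5: {c1, c11, c12, c13, c14, c16, c2, c3, c5, c6, c7, c9}.
Only in c2's history (ahead): {} — 0.
Only in c5's history (behind): {c1, c12, c13, c14, c16, c3, c5, c6, c7, c9} — 10.

0 ahead, 10 behind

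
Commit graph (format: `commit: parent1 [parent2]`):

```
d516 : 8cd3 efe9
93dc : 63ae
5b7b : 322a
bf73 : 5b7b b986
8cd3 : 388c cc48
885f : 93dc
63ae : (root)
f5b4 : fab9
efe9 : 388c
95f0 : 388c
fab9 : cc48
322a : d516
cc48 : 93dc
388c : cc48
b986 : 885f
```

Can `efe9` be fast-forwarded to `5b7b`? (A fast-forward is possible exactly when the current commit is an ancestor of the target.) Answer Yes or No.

Yes

A fast-forward from efe9 to 5b7b is possible iff efe9 is an ancestor of 5b7b.
Ancestors of 5b7b: {322a, 388c, 5b7b, 63ae, 8cd3, 93dc, cc48, d516, efe9}.
efe9 is among them, so fast-forward is possible.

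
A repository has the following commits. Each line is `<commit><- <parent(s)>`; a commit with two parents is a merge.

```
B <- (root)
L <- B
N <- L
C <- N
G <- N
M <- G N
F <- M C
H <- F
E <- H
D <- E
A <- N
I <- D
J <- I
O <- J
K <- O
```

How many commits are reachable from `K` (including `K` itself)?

Walking parent pointers from K: reachable set = {B, C, D, E, F, G, H, I, J, K, L, M, N, O}.
That is 14 commits.

14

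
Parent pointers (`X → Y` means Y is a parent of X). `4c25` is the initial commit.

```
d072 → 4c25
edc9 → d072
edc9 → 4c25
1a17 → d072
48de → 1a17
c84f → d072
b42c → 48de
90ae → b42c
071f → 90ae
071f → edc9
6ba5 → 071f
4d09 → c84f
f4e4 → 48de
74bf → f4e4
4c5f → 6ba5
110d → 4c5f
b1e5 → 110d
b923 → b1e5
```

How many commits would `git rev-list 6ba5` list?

Walking parent pointers from 6ba5: reachable set = {071f, 1a17, 48de, 4c25, 6ba5, 90ae, b42c, d072, edc9}.
That is 9 commits.

9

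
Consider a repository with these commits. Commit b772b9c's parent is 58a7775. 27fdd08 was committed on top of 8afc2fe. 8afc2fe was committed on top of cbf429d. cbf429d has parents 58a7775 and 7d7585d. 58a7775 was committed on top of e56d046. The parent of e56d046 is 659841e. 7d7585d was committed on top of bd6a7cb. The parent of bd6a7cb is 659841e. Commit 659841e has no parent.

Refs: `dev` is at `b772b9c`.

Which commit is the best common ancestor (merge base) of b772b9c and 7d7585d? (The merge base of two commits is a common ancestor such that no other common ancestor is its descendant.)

Ancestors of b772b9c: {58a7775, 659841e, b772b9c, e56d046}.
Ancestors of 7d7585d: {659841e, 7d7585d, bd6a7cb}.
Common ancestors: {659841e}.
The only common ancestor is 659841e, so it is the merge base.

659841e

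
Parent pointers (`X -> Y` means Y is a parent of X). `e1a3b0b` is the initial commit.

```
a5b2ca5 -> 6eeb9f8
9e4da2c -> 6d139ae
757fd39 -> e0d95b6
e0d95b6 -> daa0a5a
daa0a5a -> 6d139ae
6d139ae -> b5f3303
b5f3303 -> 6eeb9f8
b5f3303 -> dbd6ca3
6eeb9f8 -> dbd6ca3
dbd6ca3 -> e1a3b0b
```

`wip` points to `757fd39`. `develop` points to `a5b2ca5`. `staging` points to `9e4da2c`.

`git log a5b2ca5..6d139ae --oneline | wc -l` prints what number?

2

Reachable from 6d139ae: {6d139ae, 6eeb9f8, b5f3303, dbd6ca3, e1a3b0b}.
Reachable from a5b2ca5: {6eeb9f8, a5b2ca5, dbd6ca3, e1a3b0b}.
In 6d139ae's history but not a5b2ca5's: {6d139ae, b5f3303} — 2 commits.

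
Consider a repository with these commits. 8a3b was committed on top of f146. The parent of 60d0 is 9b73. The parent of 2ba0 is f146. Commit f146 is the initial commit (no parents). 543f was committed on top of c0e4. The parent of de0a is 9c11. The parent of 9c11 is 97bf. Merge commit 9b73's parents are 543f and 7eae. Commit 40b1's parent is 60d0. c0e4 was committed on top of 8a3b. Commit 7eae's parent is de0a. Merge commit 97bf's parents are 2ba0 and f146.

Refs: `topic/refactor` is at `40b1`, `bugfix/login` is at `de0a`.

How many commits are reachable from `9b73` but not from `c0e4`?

Reachable from 9b73: {2ba0, 543f, 7eae, 8a3b, 97bf, 9b73, 9c11, c0e4, de0a, f146}.
Reachable from c0e4: {8a3b, c0e4, f146}.
In 9b73's history but not c0e4's: {2ba0, 543f, 7eae, 97bf, 9b73, 9c11, de0a} — 7 commits.

7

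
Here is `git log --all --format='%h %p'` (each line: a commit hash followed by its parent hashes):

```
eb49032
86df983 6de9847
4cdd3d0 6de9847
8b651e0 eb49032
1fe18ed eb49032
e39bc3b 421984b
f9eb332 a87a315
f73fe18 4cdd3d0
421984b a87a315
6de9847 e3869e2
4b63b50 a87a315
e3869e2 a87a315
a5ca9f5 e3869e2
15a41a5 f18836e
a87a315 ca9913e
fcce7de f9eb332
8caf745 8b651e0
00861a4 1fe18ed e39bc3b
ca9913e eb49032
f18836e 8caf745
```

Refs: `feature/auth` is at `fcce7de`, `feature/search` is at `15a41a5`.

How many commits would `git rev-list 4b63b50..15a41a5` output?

Reachable from 15a41a5: {15a41a5, 8b651e0, 8caf745, eb49032, f18836e}.
Reachable from 4b63b50: {4b63b50, a87a315, ca9913e, eb49032}.
In 15a41a5's history but not 4b63b50's: {15a41a5, 8b651e0, 8caf745, f18836e} — 4 commits.

4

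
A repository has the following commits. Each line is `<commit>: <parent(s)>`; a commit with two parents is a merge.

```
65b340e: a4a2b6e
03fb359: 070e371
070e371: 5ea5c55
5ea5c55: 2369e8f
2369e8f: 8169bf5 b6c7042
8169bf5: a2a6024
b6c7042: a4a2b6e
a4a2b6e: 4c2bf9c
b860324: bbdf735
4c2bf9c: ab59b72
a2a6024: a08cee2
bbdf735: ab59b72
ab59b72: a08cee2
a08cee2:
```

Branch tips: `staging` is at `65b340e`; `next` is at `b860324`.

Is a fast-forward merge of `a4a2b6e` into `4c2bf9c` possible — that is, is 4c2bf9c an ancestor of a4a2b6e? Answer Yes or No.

Yes

A fast-forward from 4c2bf9c to a4a2b6e is possible iff 4c2bf9c is an ancestor of a4a2b6e.
Ancestors of a4a2b6e: {4c2bf9c, a08cee2, a4a2b6e, ab59b72}.
4c2bf9c is among them, so fast-forward is possible.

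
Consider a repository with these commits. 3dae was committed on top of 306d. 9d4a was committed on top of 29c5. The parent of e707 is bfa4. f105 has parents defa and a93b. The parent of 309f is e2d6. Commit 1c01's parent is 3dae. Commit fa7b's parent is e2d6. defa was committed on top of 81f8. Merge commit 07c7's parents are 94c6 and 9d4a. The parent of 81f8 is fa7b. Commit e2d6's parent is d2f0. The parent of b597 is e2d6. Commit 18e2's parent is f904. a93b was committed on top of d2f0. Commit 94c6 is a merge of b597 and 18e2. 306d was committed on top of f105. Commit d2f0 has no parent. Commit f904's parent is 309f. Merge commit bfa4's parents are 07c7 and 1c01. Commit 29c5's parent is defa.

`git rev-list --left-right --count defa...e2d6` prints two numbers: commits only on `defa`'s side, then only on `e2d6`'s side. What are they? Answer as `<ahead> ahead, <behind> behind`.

Reachable from defa: {81f8, d2f0, defa, e2d6, fa7b}.
Reachable from e2d6: {d2f0, e2d6}.
Only in defa's history (ahead): {81f8, defa, fa7b} — 3.
Only in e2d6's history (behind): {} — 0.

3 ahead, 0 behind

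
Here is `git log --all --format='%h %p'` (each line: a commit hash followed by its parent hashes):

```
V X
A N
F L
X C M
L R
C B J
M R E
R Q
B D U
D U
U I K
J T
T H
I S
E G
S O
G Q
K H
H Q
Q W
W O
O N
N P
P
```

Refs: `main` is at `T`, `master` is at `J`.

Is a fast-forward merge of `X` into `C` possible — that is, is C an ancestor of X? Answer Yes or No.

Yes

A fast-forward from C to X is possible iff C is an ancestor of X.
Ancestors of X: {B, C, D, E, G, H, I, J, K, M, N, O, P, Q, R, S, T, U, W, X}.
C is among them, so fast-forward is possible.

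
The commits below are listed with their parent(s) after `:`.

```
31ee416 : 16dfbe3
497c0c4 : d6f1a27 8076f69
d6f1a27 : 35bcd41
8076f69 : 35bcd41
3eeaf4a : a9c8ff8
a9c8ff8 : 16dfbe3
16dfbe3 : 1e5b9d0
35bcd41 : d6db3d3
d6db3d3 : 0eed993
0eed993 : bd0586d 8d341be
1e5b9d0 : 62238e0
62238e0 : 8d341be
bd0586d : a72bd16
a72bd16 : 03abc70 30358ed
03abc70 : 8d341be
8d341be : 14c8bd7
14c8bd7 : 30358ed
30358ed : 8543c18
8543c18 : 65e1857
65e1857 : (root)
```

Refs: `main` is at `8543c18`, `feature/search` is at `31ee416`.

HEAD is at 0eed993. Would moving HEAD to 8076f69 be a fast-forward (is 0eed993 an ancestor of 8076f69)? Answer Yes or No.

A fast-forward from 0eed993 to 8076f69 is possible iff 0eed993 is an ancestor of 8076f69.
Ancestors of 8076f69: {03abc70, 0eed993, 14c8bd7, 30358ed, 35bcd41, 65e1857, 8076f69, 8543c18, 8d341be, a72bd16, bd0586d, d6db3d3}.
0eed993 is among them, so fast-forward is possible.

Yes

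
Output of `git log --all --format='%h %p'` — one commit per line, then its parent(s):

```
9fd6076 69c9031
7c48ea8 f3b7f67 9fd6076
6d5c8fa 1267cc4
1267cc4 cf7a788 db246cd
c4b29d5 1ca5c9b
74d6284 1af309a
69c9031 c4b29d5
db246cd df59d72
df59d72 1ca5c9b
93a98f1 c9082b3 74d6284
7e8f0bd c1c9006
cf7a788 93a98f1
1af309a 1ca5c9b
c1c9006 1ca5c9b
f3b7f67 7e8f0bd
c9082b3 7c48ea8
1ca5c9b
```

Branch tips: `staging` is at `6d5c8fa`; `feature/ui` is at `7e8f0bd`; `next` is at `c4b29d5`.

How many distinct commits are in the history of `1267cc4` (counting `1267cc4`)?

16

Walking parent pointers from 1267cc4: reachable set = {1267cc4, 1af309a, 1ca5c9b, 69c9031, 74d6284, 7c48ea8, 7e8f0bd, 93a98f1, 9fd6076, c1c9006, c4b29d5, c9082b3, cf7a788, db246cd, df59d72, f3b7f67}.
That is 16 commits.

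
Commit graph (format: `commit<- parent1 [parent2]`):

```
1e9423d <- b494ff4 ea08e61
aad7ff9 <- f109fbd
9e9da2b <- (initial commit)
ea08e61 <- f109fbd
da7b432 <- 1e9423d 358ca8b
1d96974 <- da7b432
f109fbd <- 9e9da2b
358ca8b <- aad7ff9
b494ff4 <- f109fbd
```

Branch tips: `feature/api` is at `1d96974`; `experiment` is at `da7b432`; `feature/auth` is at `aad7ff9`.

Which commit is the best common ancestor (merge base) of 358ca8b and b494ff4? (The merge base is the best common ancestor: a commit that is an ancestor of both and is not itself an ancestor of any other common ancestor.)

Ancestors of 358ca8b: {358ca8b, 9e9da2b, aad7ff9, f109fbd}.
Ancestors of b494ff4: {9e9da2b, b494ff4, f109fbd}.
Common ancestors: {9e9da2b, f109fbd}.
Among these, f109fbd is not an ancestor of any other common ancestor — it is the merge base.

f109fbd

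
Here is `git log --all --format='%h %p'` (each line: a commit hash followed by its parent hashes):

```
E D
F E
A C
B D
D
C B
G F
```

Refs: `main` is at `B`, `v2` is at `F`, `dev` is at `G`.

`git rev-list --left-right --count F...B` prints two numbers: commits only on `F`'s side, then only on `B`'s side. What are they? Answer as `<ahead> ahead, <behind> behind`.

Reachable from F: {D, E, F}.
Reachable from B: {B, D}.
Only in F's history (ahead): {E, F} — 2.
Only in B's history (behind): {B} — 1.

2 ahead, 1 behind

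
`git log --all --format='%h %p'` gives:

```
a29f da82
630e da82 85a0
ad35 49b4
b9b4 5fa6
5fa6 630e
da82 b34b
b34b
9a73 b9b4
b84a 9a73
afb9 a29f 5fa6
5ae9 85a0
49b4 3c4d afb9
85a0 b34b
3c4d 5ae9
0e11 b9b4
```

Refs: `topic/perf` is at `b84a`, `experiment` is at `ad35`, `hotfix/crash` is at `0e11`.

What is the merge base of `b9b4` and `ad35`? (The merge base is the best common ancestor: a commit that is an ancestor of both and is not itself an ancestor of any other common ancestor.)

Ancestors of b9b4: {5fa6, 630e, 85a0, b34b, b9b4, da82}.
Ancestors of ad35: {3c4d, 49b4, 5ae9, 5fa6, 630e, 85a0, a29f, ad35, afb9, b34b, da82}.
Common ancestors: {5fa6, 630e, 85a0, b34b, da82}.
Among these, 5fa6 is not an ancestor of any other common ancestor — it is the merge base.

5fa6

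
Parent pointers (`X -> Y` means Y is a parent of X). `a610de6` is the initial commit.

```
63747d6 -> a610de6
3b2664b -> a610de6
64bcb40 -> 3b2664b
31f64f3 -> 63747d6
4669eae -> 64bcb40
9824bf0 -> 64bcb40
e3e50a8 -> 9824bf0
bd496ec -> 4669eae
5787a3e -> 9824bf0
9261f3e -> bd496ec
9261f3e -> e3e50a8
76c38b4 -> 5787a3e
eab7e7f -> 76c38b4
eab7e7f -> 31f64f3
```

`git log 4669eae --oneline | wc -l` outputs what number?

Walking parent pointers from 4669eae: reachable set = {3b2664b, 4669eae, 64bcb40, a610de6}.
That is 4 commits.

4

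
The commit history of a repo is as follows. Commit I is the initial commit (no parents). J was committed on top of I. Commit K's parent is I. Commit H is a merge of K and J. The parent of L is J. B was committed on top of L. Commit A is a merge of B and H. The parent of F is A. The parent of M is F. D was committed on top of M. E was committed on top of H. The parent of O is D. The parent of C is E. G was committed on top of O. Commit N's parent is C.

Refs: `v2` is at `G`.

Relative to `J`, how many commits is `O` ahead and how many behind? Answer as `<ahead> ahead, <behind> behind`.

9 ahead, 0 behind

Reachable from O: {A, B, D, F, H, I, J, K, L, M, O}.
Reachable from J: {I, J}.
Only in O's history (ahead): {A, B, D, F, H, K, L, M, O} — 9.
Only in J's history (behind): {} — 0.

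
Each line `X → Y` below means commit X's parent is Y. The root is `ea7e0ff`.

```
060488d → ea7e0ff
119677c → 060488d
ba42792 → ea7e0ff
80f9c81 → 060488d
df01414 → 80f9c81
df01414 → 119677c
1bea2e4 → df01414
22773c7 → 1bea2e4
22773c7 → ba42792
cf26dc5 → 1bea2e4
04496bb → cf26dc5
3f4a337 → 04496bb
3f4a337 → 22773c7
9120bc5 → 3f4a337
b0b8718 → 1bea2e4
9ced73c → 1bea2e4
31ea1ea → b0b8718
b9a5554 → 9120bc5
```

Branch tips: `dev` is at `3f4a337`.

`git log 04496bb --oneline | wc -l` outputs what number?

8

Walking parent pointers from 04496bb: reachable set = {04496bb, 060488d, 119677c, 1bea2e4, 80f9c81, cf26dc5, df01414, ea7e0ff}.
That is 8 commits.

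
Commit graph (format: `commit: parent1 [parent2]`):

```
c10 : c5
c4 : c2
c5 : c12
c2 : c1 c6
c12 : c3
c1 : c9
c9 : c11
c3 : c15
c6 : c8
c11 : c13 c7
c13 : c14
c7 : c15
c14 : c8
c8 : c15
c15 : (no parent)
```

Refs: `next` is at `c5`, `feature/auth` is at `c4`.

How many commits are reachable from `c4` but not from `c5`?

10

Reachable from c4: {c1, c11, c13, c14, c15, c2, c4, c6, c7, c8, c9}.
Reachable from c5: {c12, c15, c3, c5}.
In c4's history but not c5's: {c1, c11, c13, c14, c2, c4, c6, c7, c8, c9} — 10 commits.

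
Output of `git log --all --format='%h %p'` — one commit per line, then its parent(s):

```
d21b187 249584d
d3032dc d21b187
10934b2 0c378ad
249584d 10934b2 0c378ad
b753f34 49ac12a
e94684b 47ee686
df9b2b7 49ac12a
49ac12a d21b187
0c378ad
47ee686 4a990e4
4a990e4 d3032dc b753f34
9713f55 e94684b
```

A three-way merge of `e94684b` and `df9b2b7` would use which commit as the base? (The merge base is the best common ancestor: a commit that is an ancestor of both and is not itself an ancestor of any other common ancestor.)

Ancestors of e94684b: {0c378ad, 10934b2, 249584d, 47ee686, 49ac12a, 4a990e4, b753f34, d21b187, d3032dc, e94684b}.
Ancestors of df9b2b7: {0c378ad, 10934b2, 249584d, 49ac12a, d21b187, df9b2b7}.
Common ancestors: {0c378ad, 10934b2, 249584d, 49ac12a, d21b187}.
Among these, 49ac12a is not an ancestor of any other common ancestor — it is the merge base.

49ac12a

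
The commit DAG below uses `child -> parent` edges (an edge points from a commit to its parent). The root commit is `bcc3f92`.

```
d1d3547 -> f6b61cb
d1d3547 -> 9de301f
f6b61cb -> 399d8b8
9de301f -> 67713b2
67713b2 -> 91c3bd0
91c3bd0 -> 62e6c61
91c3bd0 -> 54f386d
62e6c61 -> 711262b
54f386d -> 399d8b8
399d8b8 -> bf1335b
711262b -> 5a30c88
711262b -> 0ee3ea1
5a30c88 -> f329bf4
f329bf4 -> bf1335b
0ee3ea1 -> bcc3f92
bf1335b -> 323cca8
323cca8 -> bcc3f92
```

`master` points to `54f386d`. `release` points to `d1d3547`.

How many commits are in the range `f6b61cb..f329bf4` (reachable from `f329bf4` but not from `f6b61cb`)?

Reachable from f329bf4: {323cca8, bcc3f92, bf1335b, f329bf4}.
Reachable from f6b61cb: {323cca8, 399d8b8, bcc3f92, bf1335b, f6b61cb}.
In f329bf4's history but not f6b61cb's: {f329bf4} — 1 commit.

1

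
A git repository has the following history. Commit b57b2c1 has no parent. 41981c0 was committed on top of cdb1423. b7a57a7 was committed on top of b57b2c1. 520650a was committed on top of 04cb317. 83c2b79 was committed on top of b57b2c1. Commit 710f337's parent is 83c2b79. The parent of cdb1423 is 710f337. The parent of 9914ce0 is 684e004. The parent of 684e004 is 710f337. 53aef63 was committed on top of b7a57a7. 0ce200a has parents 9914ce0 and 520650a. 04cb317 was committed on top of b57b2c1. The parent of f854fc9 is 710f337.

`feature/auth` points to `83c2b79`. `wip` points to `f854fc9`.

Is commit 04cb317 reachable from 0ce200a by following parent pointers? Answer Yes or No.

Yes

Ancestors of 0ce200a (commits reachable by following parents): {04cb317, 0ce200a, 520650a, 684e004, 710f337, 83c2b79, 9914ce0, b57b2c1}.
04cb317 is in that set, so it is an ancestor of 0ce200a.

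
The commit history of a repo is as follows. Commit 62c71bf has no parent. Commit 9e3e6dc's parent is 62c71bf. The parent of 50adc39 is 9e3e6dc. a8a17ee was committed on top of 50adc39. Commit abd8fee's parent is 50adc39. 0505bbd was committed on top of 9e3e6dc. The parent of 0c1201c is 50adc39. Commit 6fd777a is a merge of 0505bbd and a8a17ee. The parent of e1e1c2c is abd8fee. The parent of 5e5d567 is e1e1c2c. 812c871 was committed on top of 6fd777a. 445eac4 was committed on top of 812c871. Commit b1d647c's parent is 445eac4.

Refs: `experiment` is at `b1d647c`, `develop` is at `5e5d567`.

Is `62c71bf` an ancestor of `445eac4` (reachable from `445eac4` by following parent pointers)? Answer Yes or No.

Yes

Ancestors of 445eac4 (commits reachable by following parents): {0505bbd, 445eac4, 50adc39, 62c71bf, 6fd777a, 812c871, 9e3e6dc, a8a17ee}.
62c71bf is in that set, so it is an ancestor of 445eac4.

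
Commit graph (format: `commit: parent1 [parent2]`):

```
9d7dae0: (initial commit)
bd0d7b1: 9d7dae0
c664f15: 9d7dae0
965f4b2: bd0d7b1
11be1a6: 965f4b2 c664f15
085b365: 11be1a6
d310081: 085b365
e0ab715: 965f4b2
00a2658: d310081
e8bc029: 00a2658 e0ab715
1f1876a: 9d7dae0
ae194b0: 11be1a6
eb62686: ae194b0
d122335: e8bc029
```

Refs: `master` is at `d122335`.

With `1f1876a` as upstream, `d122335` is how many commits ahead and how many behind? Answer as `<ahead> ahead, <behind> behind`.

10 ahead, 1 behind

Reachable from d122335: {00a2658, 085b365, 11be1a6, 965f4b2, 9d7dae0, bd0d7b1, c664f15, d122335, d310081, e0ab715, e8bc029}.
Reachable from 1f1876a: {1f1876a, 9d7dae0}.
Only in d122335's history (ahead): {00a2658, 085b365, 11be1a6, 965f4b2, bd0d7b1, c664f15, d122335, d310081, e0ab715, e8bc029} — 10.
Only in 1f1876a's history (behind): {1f1876a} — 1.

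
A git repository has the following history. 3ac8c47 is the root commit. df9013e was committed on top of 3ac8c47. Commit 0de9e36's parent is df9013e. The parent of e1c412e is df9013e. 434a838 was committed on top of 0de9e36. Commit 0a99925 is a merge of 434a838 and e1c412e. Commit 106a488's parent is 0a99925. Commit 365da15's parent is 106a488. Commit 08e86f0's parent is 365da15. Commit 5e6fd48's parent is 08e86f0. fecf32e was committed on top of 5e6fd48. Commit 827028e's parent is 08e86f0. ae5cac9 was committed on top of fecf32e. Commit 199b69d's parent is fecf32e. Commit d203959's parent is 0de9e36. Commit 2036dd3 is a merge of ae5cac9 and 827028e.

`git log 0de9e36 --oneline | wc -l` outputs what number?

3

Walking parent pointers from 0de9e36: reachable set = {0de9e36, 3ac8c47, df9013e}.
That is 3 commits.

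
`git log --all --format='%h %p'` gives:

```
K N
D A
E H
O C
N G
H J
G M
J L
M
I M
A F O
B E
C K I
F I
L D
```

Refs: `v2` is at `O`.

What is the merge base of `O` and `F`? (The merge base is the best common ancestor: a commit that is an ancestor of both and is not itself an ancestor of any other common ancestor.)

I

Ancestors of O: {C, G, I, K, M, N, O}.
Ancestors of F: {F, I, M}.
Common ancestors: {I, M}.
Among these, I is not an ancestor of any other common ancestor — it is the merge base.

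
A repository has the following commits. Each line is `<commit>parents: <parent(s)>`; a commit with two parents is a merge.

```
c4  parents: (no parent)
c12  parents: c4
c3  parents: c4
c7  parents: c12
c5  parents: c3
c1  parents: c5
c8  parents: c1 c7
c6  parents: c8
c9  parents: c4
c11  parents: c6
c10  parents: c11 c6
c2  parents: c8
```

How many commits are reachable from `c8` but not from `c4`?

6

Reachable from c8: {c1, c12, c3, c4, c5, c7, c8}.
Reachable from c4: {c4}.
In c8's history but not c4's: {c1, c12, c3, c5, c7, c8} — 6 commits.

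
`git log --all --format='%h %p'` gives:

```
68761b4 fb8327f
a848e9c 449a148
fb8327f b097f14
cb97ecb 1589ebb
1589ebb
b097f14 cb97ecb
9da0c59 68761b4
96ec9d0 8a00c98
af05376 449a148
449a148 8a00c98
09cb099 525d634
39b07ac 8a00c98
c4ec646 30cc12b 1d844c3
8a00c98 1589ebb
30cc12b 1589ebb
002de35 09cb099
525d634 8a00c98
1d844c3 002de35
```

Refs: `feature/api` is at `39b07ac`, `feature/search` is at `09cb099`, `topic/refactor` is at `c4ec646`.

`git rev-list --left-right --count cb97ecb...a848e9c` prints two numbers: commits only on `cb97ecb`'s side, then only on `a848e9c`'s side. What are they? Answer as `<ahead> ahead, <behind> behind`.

1 ahead, 3 behind

Reachable from cb97ecb: {1589ebb, cb97ecb}.
Reachable from a848e9c: {1589ebb, 449a148, 8a00c98, a848e9c}.
Only in cb97ecb's history (ahead): {cb97ecb} — 1.
Only in a848e9c's history (behind): {449a148, 8a00c98, a848e9c} — 3.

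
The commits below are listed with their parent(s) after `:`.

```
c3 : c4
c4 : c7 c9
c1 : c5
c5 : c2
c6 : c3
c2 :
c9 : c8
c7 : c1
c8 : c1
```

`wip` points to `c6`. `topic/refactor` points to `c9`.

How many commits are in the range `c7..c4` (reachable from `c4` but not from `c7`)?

3

Reachable from c4: {c1, c2, c4, c5, c7, c8, c9}.
Reachable from c7: {c1, c2, c5, c7}.
In c4's history but not c7's: {c4, c8, c9} — 3 commits.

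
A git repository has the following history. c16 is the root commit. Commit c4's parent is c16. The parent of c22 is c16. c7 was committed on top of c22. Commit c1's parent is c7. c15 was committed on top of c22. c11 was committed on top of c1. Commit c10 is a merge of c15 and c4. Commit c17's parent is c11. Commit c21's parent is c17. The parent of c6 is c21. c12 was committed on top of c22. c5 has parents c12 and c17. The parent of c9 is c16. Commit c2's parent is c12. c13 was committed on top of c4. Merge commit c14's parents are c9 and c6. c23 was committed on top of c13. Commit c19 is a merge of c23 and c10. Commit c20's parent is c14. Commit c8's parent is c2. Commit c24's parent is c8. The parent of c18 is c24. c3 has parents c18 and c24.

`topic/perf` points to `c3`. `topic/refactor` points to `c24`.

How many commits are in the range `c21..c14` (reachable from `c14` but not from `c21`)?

3

Reachable from c14: {c1, c11, c14, c16, c17, c21, c22, c6, c7, c9}.
Reachable from c21: {c1, c11, c16, c17, c21, c22, c7}.
In c14's history but not c21's: {c14, c6, c9} — 3 commits.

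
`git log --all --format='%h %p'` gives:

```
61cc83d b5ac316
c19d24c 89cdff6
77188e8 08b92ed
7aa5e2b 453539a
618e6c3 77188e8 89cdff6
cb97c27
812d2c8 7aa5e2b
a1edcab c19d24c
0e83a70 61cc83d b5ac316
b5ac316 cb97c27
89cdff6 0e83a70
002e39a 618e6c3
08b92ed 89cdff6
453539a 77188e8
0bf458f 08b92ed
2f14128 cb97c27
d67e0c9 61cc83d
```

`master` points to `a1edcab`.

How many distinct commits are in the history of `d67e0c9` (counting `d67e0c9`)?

Walking parent pointers from d67e0c9: reachable set = {61cc83d, b5ac316, cb97c27, d67e0c9}.
That is 4 commits.

4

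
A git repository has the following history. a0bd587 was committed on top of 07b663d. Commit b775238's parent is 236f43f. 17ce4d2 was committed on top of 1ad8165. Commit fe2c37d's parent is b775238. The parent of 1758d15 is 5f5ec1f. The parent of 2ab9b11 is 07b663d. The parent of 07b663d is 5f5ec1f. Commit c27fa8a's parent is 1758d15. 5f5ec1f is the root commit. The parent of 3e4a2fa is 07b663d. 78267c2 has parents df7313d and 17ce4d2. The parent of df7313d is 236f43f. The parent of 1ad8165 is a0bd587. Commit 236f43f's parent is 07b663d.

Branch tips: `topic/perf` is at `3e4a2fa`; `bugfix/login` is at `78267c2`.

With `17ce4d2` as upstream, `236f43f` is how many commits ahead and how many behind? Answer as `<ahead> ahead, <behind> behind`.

Reachable from 236f43f: {07b663d, 236f43f, 5f5ec1f}.
Reachable from 17ce4d2: {07b663d, 17ce4d2, 1ad8165, 5f5ec1f, a0bd587}.
Only in 236f43f's history (ahead): {236f43f} — 1.
Only in 17ce4d2's history (behind): {17ce4d2, 1ad8165, a0bd587} — 3.

1 ahead, 3 behind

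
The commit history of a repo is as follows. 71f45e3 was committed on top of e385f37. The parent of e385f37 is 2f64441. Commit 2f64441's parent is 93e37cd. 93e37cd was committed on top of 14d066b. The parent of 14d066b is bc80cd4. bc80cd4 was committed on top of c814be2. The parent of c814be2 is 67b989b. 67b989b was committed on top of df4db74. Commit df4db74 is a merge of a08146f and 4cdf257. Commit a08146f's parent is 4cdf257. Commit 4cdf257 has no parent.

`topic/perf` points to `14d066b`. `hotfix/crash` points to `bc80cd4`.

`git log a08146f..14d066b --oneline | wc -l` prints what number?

5

Reachable from 14d066b: {14d066b, 4cdf257, 67b989b, a08146f, bc80cd4, c814be2, df4db74}.
Reachable from a08146f: {4cdf257, a08146f}.
In 14d066b's history but not a08146f's: {14d066b, 67b989b, bc80cd4, c814be2, df4db74} — 5 commits.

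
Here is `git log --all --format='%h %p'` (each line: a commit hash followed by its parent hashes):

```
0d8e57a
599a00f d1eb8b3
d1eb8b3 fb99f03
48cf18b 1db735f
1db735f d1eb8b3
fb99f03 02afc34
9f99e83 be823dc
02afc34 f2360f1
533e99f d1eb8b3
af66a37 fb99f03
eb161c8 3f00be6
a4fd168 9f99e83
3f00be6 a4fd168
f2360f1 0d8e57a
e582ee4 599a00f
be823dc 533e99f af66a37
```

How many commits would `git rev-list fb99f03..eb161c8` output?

8

Reachable from eb161c8: {02afc34, 0d8e57a, 3f00be6, 533e99f, 9f99e83, a4fd168, af66a37, be823dc, d1eb8b3, eb161c8, f2360f1, fb99f03}.
Reachable from fb99f03: {02afc34, 0d8e57a, f2360f1, fb99f03}.
In eb161c8's history but not fb99f03's: {3f00be6, 533e99f, 9f99e83, a4fd168, af66a37, be823dc, d1eb8b3, eb161c8} — 8 commits.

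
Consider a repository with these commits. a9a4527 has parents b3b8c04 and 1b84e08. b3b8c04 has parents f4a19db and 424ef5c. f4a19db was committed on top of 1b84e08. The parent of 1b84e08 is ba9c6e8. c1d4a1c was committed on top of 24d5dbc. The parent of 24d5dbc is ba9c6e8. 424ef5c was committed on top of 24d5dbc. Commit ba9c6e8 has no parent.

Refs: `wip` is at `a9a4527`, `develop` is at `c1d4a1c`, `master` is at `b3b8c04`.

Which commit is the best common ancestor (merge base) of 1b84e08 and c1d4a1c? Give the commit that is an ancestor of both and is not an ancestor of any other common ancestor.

ba9c6e8

Ancestors of 1b84e08: {1b84e08, ba9c6e8}.
Ancestors of c1d4a1c: {24d5dbc, ba9c6e8, c1d4a1c}.
Common ancestors: {ba9c6e8}.
The only common ancestor is ba9c6e8, so it is the merge base.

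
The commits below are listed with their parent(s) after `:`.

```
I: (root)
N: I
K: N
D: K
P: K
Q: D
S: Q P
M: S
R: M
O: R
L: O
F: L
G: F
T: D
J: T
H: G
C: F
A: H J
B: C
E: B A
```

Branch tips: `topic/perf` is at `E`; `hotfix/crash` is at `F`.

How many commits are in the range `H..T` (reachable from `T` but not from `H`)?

Reachable from T: {D, I, K, N, T}.
Reachable from H: {D, F, G, H, I, K, L, M, N, O, P, Q, R, S}.
In T's history but not H's: {T} — 1 commit.

1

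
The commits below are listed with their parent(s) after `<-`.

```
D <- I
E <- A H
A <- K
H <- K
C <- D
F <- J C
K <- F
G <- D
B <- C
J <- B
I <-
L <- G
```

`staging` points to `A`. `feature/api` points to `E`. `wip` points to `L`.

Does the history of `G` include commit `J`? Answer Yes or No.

No

Ancestors of G: {D, G, I}.
J is not in that set, so it is not an ancestor of G.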